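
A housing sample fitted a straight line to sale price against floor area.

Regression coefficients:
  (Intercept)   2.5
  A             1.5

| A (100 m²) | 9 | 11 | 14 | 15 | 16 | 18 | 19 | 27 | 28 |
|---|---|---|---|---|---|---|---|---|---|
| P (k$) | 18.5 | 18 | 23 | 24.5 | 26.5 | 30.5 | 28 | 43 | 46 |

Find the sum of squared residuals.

A=9: ŷ = 2.5 + 1.5·9 = 16; e = 18.5 − 16 = 2.5
A=11: ŷ = 2.5 + 1.5·11 = 19; e = 18 − 19 = -1
A=14: ŷ = 2.5 + 1.5·14 = 23.5; e = 23 − 23.5 = -0.5
A=15: ŷ = 2.5 + 1.5·15 = 25; e = 24.5 − 25 = -0.5
A=16: ŷ = 2.5 + 1.5·16 = 26.5; e = 26.5 − 26.5 = 0
A=18: ŷ = 2.5 + 1.5·18 = 29.5; e = 30.5 − 29.5 = 1
A=19: ŷ = 2.5 + 1.5·19 = 31; e = 28 − 31 = -3
A=27: ŷ = 2.5 + 1.5·27 = 43; e = 43 − 43 = 0
A=28: ŷ = 2.5 + 1.5·28 = 44.5; e = 46 − 44.5 = 1.5
SSE = 6.25 + 1 + 0.25 + 0.25 + 0 + 1 + 9 + 0 + 2.25 = 20

SSE = 20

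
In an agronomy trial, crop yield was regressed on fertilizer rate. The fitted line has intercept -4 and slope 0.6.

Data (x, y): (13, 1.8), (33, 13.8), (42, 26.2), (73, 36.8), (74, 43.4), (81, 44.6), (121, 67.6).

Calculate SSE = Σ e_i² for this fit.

x=13: ŷ = -4 + 0.6·13 = 3.8; e = 1.8 − 3.8 = -2
x=33: ŷ = -4 + 0.6·33 = 15.8; e = 13.8 − 15.8 = -2
x=42: ŷ = -4 + 0.6·42 = 21.2; e = 26.2 − 21.2 = 5
x=73: ŷ = -4 + 0.6·73 = 39.8; e = 36.8 − 39.8 = -3
x=74: ŷ = -4 + 0.6·74 = 40.4; e = 43.4 − 40.4 = 3
x=81: ŷ = -4 + 0.6·81 = 44.6; e = 44.6 − 44.6 = 0
x=121: ŷ = -4 + 0.6·121 = 68.6; e = 67.6 − 68.6 = -1
SSE = 4 + 4 + 25 + 9 + 9 + 0 + 1 = 52

SSE = 52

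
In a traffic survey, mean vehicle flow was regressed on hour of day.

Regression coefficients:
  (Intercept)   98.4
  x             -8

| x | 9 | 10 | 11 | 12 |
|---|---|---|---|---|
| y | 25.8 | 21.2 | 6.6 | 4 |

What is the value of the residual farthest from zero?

x=9: ŷ = 98.4 − 8·9 = 26.4; r = 25.8 − 26.4 = -0.6
x=10: ŷ = 98.4 − 8·10 = 18.4; r = 21.2 − 18.4 = 2.8
x=11: ŷ = 98.4 − 8·11 = 10.4; r = 6.6 − 10.4 = -3.8
x=12: ŷ = 98.4 − 8·12 = 2.4; r = 4 − 2.4 = 1.6
Largest |r| is 3.8 at x = 11, residual -3.8.

r = -3.8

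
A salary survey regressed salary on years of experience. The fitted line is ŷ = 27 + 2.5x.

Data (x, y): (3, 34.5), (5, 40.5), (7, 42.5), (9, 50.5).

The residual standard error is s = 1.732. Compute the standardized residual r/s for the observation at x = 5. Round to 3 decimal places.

ŷ = 27 + 2.5·5 = 39.5
r = 40.5 − 39.5 = 1
r/s = 1 / 1.732 = 0.577

0.577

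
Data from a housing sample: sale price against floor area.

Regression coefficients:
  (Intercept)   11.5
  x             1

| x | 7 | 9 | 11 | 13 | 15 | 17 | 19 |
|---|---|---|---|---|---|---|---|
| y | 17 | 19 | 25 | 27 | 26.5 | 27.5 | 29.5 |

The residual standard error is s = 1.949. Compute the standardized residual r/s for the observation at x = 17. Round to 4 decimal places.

ŷ = 11.5 + 17 = 28.5
r = 27.5 − 28.5 = -1
r/s = -1 / 1.949 = -0.5131

-0.5131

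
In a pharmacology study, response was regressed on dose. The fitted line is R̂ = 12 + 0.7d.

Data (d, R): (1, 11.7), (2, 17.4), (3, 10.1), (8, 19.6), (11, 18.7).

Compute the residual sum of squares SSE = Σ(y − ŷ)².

SSE = 38

d=1: R̂ = 12 + 0.7·1 = 12.7; e = 11.7 − 12.7 = -1
d=2: R̂ = 12 + 0.7·2 = 13.4; e = 17.4 − 13.4 = 4
d=3: R̂ = 12 + 0.7·3 = 14.1; e = 10.1 − 14.1 = -4
d=8: R̂ = 12 + 0.7·8 = 17.6; e = 19.6 − 17.6 = 2
d=11: R̂ = 12 + 0.7·11 = 19.7; e = 18.7 − 19.7 = -1
SSE = 1 + 16 + 16 + 4 + 1 = 38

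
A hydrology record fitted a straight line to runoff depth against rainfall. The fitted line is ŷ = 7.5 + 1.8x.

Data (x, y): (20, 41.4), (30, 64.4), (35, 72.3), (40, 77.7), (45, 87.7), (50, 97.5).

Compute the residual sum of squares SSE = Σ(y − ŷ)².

x=20: ŷ = 7.5 + 1.8·20 = 43.5; e = 41.4 − 43.5 = -2.1
x=30: ŷ = 7.5 + 1.8·30 = 61.5; e = 64.4 − 61.5 = 2.9
x=35: ŷ = 7.5 + 1.8·35 = 70.5; e = 72.3 − 70.5 = 1.8
x=40: ŷ = 7.5 + 1.8·40 = 79.5; e = 77.7 − 79.5 = -1.8
x=45: ŷ = 7.5 + 1.8·45 = 88.5; e = 87.7 − 88.5 = -0.8
x=50: ŷ = 7.5 + 1.8·50 = 97.5; e = 97.5 − 97.5 = 0
SSE = 4.41 + 8.41 + 3.24 + 3.24 + 0.64 + 0 = 19.94

SSE = 19.94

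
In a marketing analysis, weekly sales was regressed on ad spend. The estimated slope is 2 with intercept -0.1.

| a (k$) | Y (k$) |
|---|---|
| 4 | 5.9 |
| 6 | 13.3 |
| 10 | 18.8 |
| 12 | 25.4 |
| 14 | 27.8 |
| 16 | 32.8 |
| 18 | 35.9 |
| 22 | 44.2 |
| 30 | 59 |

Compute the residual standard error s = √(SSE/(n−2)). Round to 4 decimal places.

a=4: Ŷ = -0.1 + 2·4 = 7.9; r = 5.9 − 7.9 = -2
a=6: Ŷ = -0.1 + 2·6 = 11.9; r = 13.3 − 11.9 = 1.4
a=10: Ŷ = -0.1 + 2·10 = 19.9; r = 18.8 − 19.9 = -1.1
a=12: Ŷ = -0.1 + 2·12 = 23.9; r = 25.4 − 23.9 = 1.5
a=14: Ŷ = -0.1 + 2·14 = 27.9; r = 27.8 − 27.9 = -0.1
a=16: Ŷ = -0.1 + 2·16 = 31.9; r = 32.8 − 31.9 = 0.9
a=18: Ŷ = -0.1 + 2·18 = 35.9; r = 35.9 − 35.9 = 0
a=22: Ŷ = -0.1 + 2·22 = 43.9; r = 44.2 − 43.9 = 0.3
a=30: Ŷ = -0.1 + 2·30 = 59.9; r = 59 − 59.9 = -0.9
SSE = 4 + 1.96 + 1.21 + 2.25 + 0.01 + 0.81 + 0 + 0.09 + 0.81 = 11.14
s = √(11.14/7) = √1.59143 ≈ 1.2615

s = 1.2615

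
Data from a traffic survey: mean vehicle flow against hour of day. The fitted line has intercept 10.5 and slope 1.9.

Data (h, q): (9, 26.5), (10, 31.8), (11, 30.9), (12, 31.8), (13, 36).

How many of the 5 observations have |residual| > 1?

h=9: q̂ = 10.5 + 1.9·9 = 27.6; r = 26.5 − 27.6 = -1.1
h=10: q̂ = 10.5 + 1.9·10 = 29.5; r = 31.8 − 29.5 = 2.3
h=11: q̂ = 10.5 + 1.9·11 = 31.4; r = 30.9 − 31.4 = -0.5
h=12: q̂ = 10.5 + 1.9·12 = 33.3; r = 31.8 − 33.3 = -1.5
h=13: q̂ = 10.5 + 1.9·13 = 35.2; r = 36 − 35.2 = 0.8
|r| > 1: h=9 (|r|=1.1), h=10 (|r|=2.3), h=12 (|r|=1.5) → 3

3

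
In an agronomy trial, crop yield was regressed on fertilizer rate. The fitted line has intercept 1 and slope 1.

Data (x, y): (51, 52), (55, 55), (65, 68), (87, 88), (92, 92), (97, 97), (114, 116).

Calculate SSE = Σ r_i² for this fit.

x=51: ŷ = 1 + 51 = 52; r = 52 − 52 = 0
x=55: ŷ = 1 + 55 = 56; r = 55 − 56 = -1
x=65: ŷ = 1 + 65 = 66; r = 68 − 66 = 2
x=87: ŷ = 1 + 87 = 88; r = 88 − 88 = 0
x=92: ŷ = 1 + 92 = 93; r = 92 − 93 = -1
x=97: ŷ = 1 + 97 = 98; r = 97 − 98 = -1
x=114: ŷ = 1 + 114 = 115; r = 116 − 115 = 1
SSE = 0 + 1 + 4 + 0 + 1 + 1 + 1 = 8

SSE = 8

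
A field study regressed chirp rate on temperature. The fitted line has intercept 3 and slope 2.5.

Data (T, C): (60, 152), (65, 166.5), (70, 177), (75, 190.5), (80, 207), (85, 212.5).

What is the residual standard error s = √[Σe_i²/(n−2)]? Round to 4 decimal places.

T=60: Ĉ = 3 + 2.5·60 = 153; e = 152 − 153 = -1
T=65: Ĉ = 3 + 2.5·65 = 165.5; e = 166.5 − 165.5 = 1
T=70: Ĉ = 3 + 2.5·70 = 178; e = 177 − 178 = -1
T=75: Ĉ = 3 + 2.5·75 = 190.5; e = 190.5 − 190.5 = 0
T=80: Ĉ = 3 + 2.5·80 = 203; e = 207 − 203 = 4
T=85: Ĉ = 3 + 2.5·85 = 215.5; e = 212.5 − 215.5 = -3
SSE = 1 + 1 + 1 + 0 + 16 + 9 = 28
s = √(28/4) = √7 ≈ 2.6458

s = 2.6458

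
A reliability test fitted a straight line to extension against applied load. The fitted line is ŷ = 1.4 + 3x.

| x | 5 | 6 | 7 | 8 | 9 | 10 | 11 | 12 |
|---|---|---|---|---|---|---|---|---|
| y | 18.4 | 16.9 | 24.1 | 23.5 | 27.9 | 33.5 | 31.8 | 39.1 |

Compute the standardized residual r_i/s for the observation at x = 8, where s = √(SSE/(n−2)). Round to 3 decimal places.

x=5: ŷ = 1.4 + 3·5 = 16.4; r = 18.4 − 16.4 = 2
x=6: ŷ = 1.4 + 3·6 = 19.4; r = 16.9 − 19.4 = -2.5
x=7: ŷ = 1.4 + 3·7 = 22.4; r = 24.1 − 22.4 = 1.7
x=8: ŷ = 1.4 + 3·8 = 25.4; r = 23.5 − 25.4 = -1.9
x=9: ŷ = 1.4 + 3·9 = 28.4; r = 27.9 − 28.4 = -0.5
x=10: ŷ = 1.4 + 3·10 = 31.4; r = 33.5 − 31.4 = 2.1
x=11: ŷ = 1.4 + 3·11 = 34.4; r = 31.8 − 34.4 = -2.6
x=12: ŷ = 1.4 + 3·12 = 37.4; r = 39.1 − 37.4 = 1.7
SSE = 4 + 6.25 + 2.89 + 3.61 + 0.25 + 4.41 + 6.76 + 2.89 = 31.06
s = √(31.06/6) = 2.27523
r/s = -1.9 / 2.27523 = -0.835

-0.835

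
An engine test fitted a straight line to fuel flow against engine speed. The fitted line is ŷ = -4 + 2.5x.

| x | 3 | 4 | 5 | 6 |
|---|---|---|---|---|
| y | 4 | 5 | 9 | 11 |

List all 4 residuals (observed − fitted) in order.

0.5, -1, 0.5, 0

x=3: ŷ = -4 + 2.5·3 = 3.5; e = 4 − 3.5 = 0.5
x=4: ŷ = -4 + 2.5·4 = 6; e = 5 − 6 = -1
x=5: ŷ = -4 + 2.5·5 = 8.5; e = 9 − 8.5 = 0.5
x=6: ŷ = -4 + 2.5·6 = 11; e = 11 − 11 = 0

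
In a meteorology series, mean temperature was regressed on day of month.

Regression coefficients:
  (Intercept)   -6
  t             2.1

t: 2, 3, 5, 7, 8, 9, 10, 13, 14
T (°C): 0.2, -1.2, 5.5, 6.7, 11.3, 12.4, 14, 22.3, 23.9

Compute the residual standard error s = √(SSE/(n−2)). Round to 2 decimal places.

t=2: ŷ = -6 + 2.1·2 = -1.8; e = 0.2 − (-1.8) = 2
t=3: ŷ = -6 + 2.1·3 = 0.3; e = -1.2 − 0.3 = -1.5
t=5: ŷ = -6 + 2.1·5 = 4.5; e = 5.5 − 4.5 = 1
t=7: ŷ = -6 + 2.1·7 = 8.7; e = 6.7 − 8.7 = -2
t=8: ŷ = -6 + 2.1·8 = 10.8; e = 11.3 − 10.8 = 0.5
t=9: ŷ = -6 + 2.1·9 = 12.9; e = 12.4 − 12.9 = -0.5
t=10: ŷ = -6 + 2.1·10 = 15; e = 14 − 15 = -1
t=13: ŷ = -6 + 2.1·13 = 21.3; e = 22.3 − 21.3 = 1
t=14: ŷ = -6 + 2.1·14 = 23.4; e = 23.9 − 23.4 = 0.5
SSE = 4 + 2.25 + 1 + 4 + 0.25 + 0.25 + 1 + 1 + 0.25 = 14
s = √(14/7) = √2 ≈ 1.41

s = 1.41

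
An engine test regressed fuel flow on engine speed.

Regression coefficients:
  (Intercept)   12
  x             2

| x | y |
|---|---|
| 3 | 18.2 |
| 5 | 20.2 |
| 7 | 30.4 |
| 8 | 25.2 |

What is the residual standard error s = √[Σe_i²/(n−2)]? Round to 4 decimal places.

s = 3.9038

x=3: ŷ = 12 + 2·3 = 18; e = 18.2 − 18 = 0.2
x=5: ŷ = 12 + 2·5 = 22; e = 20.2 − 22 = -1.8
x=7: ŷ = 12 + 2·7 = 26; e = 30.4 − 26 = 4.4
x=8: ŷ = 12 + 2·8 = 28; e = 25.2 − 28 = -2.8
SSE = 0.04 + 3.24 + 19.36 + 7.84 = 30.48
s = √(30.48/2) = √15.24 ≈ 3.9038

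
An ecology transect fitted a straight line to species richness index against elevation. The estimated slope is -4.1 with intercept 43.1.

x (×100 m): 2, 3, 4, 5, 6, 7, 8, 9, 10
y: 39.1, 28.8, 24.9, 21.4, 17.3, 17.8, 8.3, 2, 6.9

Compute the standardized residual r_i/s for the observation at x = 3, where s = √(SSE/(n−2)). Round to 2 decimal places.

x=2: ŷ = 43.1 − 4.1·2 = 34.9; r = 39.1 − 34.9 = 4.2
x=3: ŷ = 43.1 − 4.1·3 = 30.8; r = 28.8 − 30.8 = -2
x=4: ŷ = 43.1 − 4.1·4 = 26.7; r = 24.9 − 26.7 = -1.8
x=5: ŷ = 43.1 − 4.1·5 = 22.6; r = 21.4 − 22.6 = -1.2
x=6: ŷ = 43.1 − 4.1·6 = 18.5; r = 17.3 − 18.5 = -1.2
x=7: ŷ = 43.1 − 4.1·7 = 14.4; r = 17.8 − 14.4 = 3.4
x=8: ŷ = 43.1 − 4.1·8 = 10.3; r = 8.3 − 10.3 = -2
x=9: ŷ = 43.1 − 4.1·9 = 6.2; r = 2 − 6.2 = -4.2
x=10: ŷ = 43.1 − 4.1·10 = 2.1; r = 6.9 − 2.1 = 4.8
SSE = 17.64 + 4 + 3.24 + 1.44 + 1.44 + 11.56 + 4 + 17.64 + 23.04 = 84
s = √(84/7) = 3.4641
r/s = -2 / 3.4641 = -0.58

-0.58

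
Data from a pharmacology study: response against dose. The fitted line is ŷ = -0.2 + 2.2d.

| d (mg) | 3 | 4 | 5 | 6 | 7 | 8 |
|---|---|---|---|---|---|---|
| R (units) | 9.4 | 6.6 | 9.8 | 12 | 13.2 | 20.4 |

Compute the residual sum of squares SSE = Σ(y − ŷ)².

d=3: ŷ = -0.2 + 2.2·3 = 6.4; e = 9.4 − 6.4 = 3
d=4: ŷ = -0.2 + 2.2·4 = 8.6; e = 6.6 − 8.6 = -2
d=5: ŷ = -0.2 + 2.2·5 = 10.8; e = 9.8 − 10.8 = -1
d=6: ŷ = -0.2 + 2.2·6 = 13; e = 12 − 13 = -1
d=7: ŷ = -0.2 + 2.2·7 = 15.2; e = 13.2 − 15.2 = -2
d=8: ŷ = -0.2 + 2.2·8 = 17.4; e = 20.4 − 17.4 = 3
SSE = 9 + 4 + 1 + 1 + 4 + 9 = 28

SSE = 28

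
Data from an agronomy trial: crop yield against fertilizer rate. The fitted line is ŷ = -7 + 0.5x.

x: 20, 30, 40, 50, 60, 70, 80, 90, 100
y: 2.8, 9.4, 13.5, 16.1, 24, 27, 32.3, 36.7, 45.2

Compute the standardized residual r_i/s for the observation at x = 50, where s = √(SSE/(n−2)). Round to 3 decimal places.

-1.303

x=20: ŷ = -7 + 0.5·20 = 3; r = 2.8 − 3 = -0.2
x=30: ŷ = -7 + 0.5·30 = 8; r = 9.4 − 8 = 1.4
x=40: ŷ = -7 + 0.5·40 = 13; r = 13.5 − 13 = 0.5
x=50: ŷ = -7 + 0.5·50 = 18; r = 16.1 − 18 = -1.9
x=60: ŷ = -7 + 0.5·60 = 23; r = 24 − 23 = 1
x=70: ŷ = -7 + 0.5·70 = 28; r = 27 − 28 = -1
x=80: ŷ = -7 + 0.5·80 = 33; r = 32.3 − 33 = -0.7
x=90: ŷ = -7 + 0.5·90 = 38; r = 36.7 − 38 = -1.3
x=100: ŷ = -7 + 0.5·100 = 43; r = 45.2 − 43 = 2.2
SSE = 0.04 + 1.96 + 0.25 + 3.61 + 1 + 1 + 0.49 + 1.69 + 4.84 = 14.88
s = √(14.88/7) = 1.45798
r/s = -1.9 / 1.45798 = -1.303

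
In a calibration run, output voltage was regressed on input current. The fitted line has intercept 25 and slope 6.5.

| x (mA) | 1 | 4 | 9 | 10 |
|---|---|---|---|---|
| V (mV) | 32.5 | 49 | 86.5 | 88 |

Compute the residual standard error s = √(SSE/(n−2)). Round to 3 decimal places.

s = 3.000

x=1: V̂ = 25 + 6.5·1 = 31.5; e = 32.5 − 31.5 = 1
x=4: V̂ = 25 + 6.5·4 = 51; e = 49 − 51 = -2
x=9: V̂ = 25 + 6.5·9 = 83.5; e = 86.5 − 83.5 = 3
x=10: V̂ = 25 + 6.5·10 = 90; e = 88 − 90 = -2
SSE = 1 + 4 + 9 + 4 = 18
s = √(18/2) = √9 ≈ 3.000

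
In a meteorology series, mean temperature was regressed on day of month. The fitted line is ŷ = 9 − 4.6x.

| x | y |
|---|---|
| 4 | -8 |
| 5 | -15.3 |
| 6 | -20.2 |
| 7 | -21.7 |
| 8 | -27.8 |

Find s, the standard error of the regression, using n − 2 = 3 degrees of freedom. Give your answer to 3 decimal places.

s = 1.679

x=4: ŷ = 9 − 4.6·4 = -9.4; r = -8 − (-9.4) = 1.4
x=5: ŷ = 9 − 4.6·5 = -14; r = -15.3 − (-14) = -1.3
x=6: ŷ = 9 − 4.6·6 = -18.6; r = -20.2 − (-18.6) = -1.6
x=7: ŷ = 9 − 4.6·7 = -23.2; r = -21.7 − (-23.2) = 1.5
x=8: ŷ = 9 − 4.6·8 = -27.8; r = -27.8 − (-27.8) = 0
SSE = 1.96 + 1.69 + 2.56 + 2.25 + 0 = 8.46
s = √(8.46/3) = √2.82 ≈ 1.679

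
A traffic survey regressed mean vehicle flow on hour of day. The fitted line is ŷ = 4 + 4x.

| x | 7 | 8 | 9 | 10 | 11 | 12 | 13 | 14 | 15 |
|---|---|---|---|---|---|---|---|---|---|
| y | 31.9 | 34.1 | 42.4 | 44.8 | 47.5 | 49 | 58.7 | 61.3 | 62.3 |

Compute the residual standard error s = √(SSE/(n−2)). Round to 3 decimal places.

s = 2.109

x=7: ŷ = 4 + 4·7 = 32; e = 31.9 − 32 = -0.1
x=8: ŷ = 4 + 4·8 = 36; e = 34.1 − 36 = -1.9
x=9: ŷ = 4 + 4·9 = 40; e = 42.4 − 40 = 2.4
x=10: ŷ = 4 + 4·10 = 44; e = 44.8 − 44 = 0.8
x=11: ŷ = 4 + 4·11 = 48; e = 47.5 − 48 = -0.5
x=12: ŷ = 4 + 4·12 = 52; e = 49 − 52 = -3
x=13: ŷ = 4 + 4·13 = 56; e = 58.7 − 56 = 2.7
x=14: ŷ = 4 + 4·14 = 60; e = 61.3 − 60 = 1.3
x=15: ŷ = 4 + 4·15 = 64; e = 62.3 − 64 = -1.7
SSE = 0.01 + 3.61 + 5.76 + 0.64 + 0.25 + 9 + 7.29 + 1.69 + 2.89 = 31.14
s = √(31.14/7) = √4.44857 ≈ 2.109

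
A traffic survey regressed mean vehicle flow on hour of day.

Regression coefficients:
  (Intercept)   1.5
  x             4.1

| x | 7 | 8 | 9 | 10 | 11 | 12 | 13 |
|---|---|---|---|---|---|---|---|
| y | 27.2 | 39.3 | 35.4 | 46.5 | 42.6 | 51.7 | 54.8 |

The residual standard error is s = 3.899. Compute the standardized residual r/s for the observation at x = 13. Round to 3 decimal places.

ŷ = 1.5 + 4.1·13 = 54.8
r = 54.8 − 54.8 = 0
r/s = 0 / 3.899 = 0.000

0.000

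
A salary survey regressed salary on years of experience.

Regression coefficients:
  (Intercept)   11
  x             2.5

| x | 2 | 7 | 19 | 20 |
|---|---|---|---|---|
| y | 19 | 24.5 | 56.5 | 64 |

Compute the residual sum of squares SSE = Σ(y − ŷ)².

SSE = 38

x=2: ŷ = 11 + 2.5·2 = 16; r = 19 − 16 = 3
x=7: ŷ = 11 + 2.5·7 = 28.5; r = 24.5 − 28.5 = -4
x=19: ŷ = 11 + 2.5·19 = 58.5; r = 56.5 − 58.5 = -2
x=20: ŷ = 11 + 2.5·20 = 61; r = 64 − 61 = 3
SSE = 9 + 16 + 4 + 9 = 38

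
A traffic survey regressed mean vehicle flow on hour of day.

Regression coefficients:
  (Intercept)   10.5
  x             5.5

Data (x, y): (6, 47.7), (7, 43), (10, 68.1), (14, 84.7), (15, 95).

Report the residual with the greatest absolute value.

e = -6

x=6: ŷ = 10.5 + 5.5·6 = 43.5; e = 47.7 − 43.5 = 4.2
x=7: ŷ = 10.5 + 5.5·7 = 49; e = 43 − 49 = -6
x=10: ŷ = 10.5 + 5.5·10 = 65.5; e = 68.1 − 65.5 = 2.6
x=14: ŷ = 10.5 + 5.5·14 = 87.5; e = 84.7 − 87.5 = -2.8
x=15: ŷ = 10.5 + 5.5·15 = 93; e = 95 − 93 = 2
Largest |e| is 6 at x = 7, residual -6.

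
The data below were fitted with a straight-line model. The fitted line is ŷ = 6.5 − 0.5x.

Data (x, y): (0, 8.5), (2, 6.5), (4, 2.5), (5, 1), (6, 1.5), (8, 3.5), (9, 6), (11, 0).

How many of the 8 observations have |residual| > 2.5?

x=0: ŷ = 6.5 − 0.5·0 = 6.5; r = 8.5 − 6.5 = 2
x=2: ŷ = 6.5 − 0.5·2 = 5.5; r = 6.5 − 5.5 = 1
x=4: ŷ = 6.5 − 0.5·4 = 4.5; r = 2.5 − 4.5 = -2
x=5: ŷ = 6.5 − 0.5·5 = 4; r = 1 − 4 = -3
x=6: ŷ = 6.5 − 0.5·6 = 3.5; r = 1.5 − 3.5 = -2
x=8: ŷ = 6.5 − 0.5·8 = 2.5; r = 3.5 − 2.5 = 1
x=9: ŷ = 6.5 − 0.5·9 = 2; r = 6 − 2 = 4
x=11: ŷ = 6.5 − 0.5·11 = 1; r = 0 − 1 = -1
|r| > 2.5: x=5 (|r|=3), x=9 (|r|=4) → 2

2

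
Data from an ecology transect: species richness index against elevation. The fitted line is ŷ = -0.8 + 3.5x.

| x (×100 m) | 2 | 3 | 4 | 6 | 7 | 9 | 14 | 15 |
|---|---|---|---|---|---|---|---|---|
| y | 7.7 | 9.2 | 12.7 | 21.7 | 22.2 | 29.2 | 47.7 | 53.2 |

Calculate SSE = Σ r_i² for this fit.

x=2: ŷ = -0.8 + 3.5·2 = 6.2; r = 7.7 − 6.2 = 1.5
x=3: ŷ = -0.8 + 3.5·3 = 9.7; r = 9.2 − 9.7 = -0.5
x=4: ŷ = -0.8 + 3.5·4 = 13.2; r = 12.7 − 13.2 = -0.5
x=6: ŷ = -0.8 + 3.5·6 = 20.2; r = 21.7 − 20.2 = 1.5
x=7: ŷ = -0.8 + 3.5·7 = 23.7; r = 22.2 − 23.7 = -1.5
x=9: ŷ = -0.8 + 3.5·9 = 30.7; r = 29.2 − 30.7 = -1.5
x=14: ŷ = -0.8 + 3.5·14 = 48.2; r = 47.7 − 48.2 = -0.5
x=15: ŷ = -0.8 + 3.5·15 = 51.7; r = 53.2 − 51.7 = 1.5
SSE = 2.25 + 0.25 + 0.25 + 2.25 + 2.25 + 2.25 + 0.25 + 2.25 = 12

SSE = 12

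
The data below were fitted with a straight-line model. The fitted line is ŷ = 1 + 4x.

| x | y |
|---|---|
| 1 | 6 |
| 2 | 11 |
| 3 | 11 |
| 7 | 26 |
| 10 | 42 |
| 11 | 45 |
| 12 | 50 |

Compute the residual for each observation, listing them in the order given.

x=1: ŷ = 1 + 4·1 = 5; e = 6 − 5 = 1
x=2: ŷ = 1 + 4·2 = 9; e = 11 − 9 = 2
x=3: ŷ = 1 + 4·3 = 13; e = 11 − 13 = -2
x=7: ŷ = 1 + 4·7 = 29; e = 26 − 29 = -3
x=10: ŷ = 1 + 4·10 = 41; e = 42 − 41 = 1
x=11: ŷ = 1 + 4·11 = 45; e = 45 − 45 = 0
x=12: ŷ = 1 + 4·12 = 49; e = 50 − 49 = 1

1, 2, -2, -3, 1, 0, 1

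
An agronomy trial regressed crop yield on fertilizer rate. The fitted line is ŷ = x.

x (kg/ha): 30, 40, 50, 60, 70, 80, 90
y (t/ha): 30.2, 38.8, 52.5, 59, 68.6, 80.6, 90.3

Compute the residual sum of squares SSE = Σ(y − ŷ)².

SSE = 11.14

x=30: ŷ = 30 = 30; e = 30.2 − 30 = 0.2
x=40: ŷ = 40 = 40; e = 38.8 − 40 = -1.2
x=50: ŷ = 50 = 50; e = 52.5 − 50 = 2.5
x=60: ŷ = 60 = 60; e = 59 − 60 = -1
x=70: ŷ = 70 = 70; e = 68.6 − 70 = -1.4
x=80: ŷ = 80 = 80; e = 80.6 − 80 = 0.6
x=90: ŷ = 90 = 90; e = 90.3 − 90 = 0.3
SSE = 0.04 + 1.44 + 6.25 + 1 + 1.96 + 0.36 + 0.09 = 11.14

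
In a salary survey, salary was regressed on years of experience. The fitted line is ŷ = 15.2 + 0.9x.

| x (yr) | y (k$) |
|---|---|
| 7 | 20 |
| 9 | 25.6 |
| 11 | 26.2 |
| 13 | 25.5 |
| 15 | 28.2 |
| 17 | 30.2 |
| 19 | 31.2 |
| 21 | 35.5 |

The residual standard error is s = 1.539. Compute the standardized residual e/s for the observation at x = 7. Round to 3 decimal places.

-0.975

ŷ = 15.2 + 0.9·7 = 21.5
e = 20 − 21.5 = -1.5
e/s = -1.5 / 1.539 = -0.975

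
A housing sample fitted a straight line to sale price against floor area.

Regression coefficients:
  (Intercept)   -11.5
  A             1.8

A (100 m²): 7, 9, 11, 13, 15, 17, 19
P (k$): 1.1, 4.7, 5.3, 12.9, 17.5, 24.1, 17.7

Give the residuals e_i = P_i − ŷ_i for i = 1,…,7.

0, 0, -3, 1, 2, 5, -5

A=7: ŷ = -11.5 + 1.8·7 = 1.1; e = 1.1 − 1.1 = 0
A=9: ŷ = -11.5 + 1.8·9 = 4.7; e = 4.7 − 4.7 = 0
A=11: ŷ = -11.5 + 1.8·11 = 8.3; e = 5.3 − 8.3 = -3
A=13: ŷ = -11.5 + 1.8·13 = 11.9; e = 12.9 − 11.9 = 1
A=15: ŷ = -11.5 + 1.8·15 = 15.5; e = 17.5 − 15.5 = 2
A=17: ŷ = -11.5 + 1.8·17 = 19.1; e = 24.1 − 19.1 = 5
A=19: ŷ = -11.5 + 1.8·19 = 22.7; e = 17.7 − 22.7 = -5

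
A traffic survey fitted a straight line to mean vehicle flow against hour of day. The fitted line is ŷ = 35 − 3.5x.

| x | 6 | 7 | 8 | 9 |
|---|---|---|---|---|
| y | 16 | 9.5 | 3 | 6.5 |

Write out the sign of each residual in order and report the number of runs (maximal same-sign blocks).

3 runs

x=6: ŷ = 35 − 3.5·6 = 14; r = 16 − 14 = 2
x=7: ŷ = 35 − 3.5·7 = 10.5; r = 9.5 − 10.5 = -1
x=8: ŷ = 35 − 3.5·8 = 7; r = 3 − 7 = -4
x=9: ŷ = 35 − 3.5·9 = 3.5; r = 6.5 − 3.5 = 3
Signs: + − − +
Runs: +×1, −×2, +×1 → 3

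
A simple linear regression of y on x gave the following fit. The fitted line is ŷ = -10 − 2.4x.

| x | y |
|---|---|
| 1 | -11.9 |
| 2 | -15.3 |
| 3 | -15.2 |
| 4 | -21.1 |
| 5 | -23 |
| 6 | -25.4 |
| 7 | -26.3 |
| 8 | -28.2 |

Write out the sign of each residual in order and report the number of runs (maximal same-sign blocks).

x=1: ŷ = -10 − 2.4·1 = -12.4; r = -11.9 − (-12.4) = 0.5
x=2: ŷ = -10 − 2.4·2 = -14.8; r = -15.3 − (-14.8) = -0.5
x=3: ŷ = -10 − 2.4·3 = -17.2; r = -15.2 − (-17.2) = 2
x=4: ŷ = -10 − 2.4·4 = -19.6; r = -21.1 − (-19.6) = -1.5
x=5: ŷ = -10 − 2.4·5 = -22; r = -23 − (-22) = -1
x=6: ŷ = -10 − 2.4·6 = -24.4; r = -25.4 − (-24.4) = -1
x=7: ŷ = -10 − 2.4·7 = -26.8; r = -26.3 − (-26.8) = 0.5
x=8: ŷ = -10 − 2.4·8 = -29.2; r = -28.2 − (-29.2) = 1
Signs: + − + − − − + +
Runs: +×1, −×1, +×1, −×3, +×2 → 5

5 runs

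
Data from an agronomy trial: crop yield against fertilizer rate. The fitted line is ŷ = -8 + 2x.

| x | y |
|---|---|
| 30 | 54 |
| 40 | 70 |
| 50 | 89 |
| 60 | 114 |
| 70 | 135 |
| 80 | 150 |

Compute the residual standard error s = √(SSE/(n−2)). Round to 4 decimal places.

x=30: ŷ = -8 + 2·30 = 52; r = 54 − 52 = 2
x=40: ŷ = -8 + 2·40 = 72; r = 70 − 72 = -2
x=50: ŷ = -8 + 2·50 = 92; r = 89 − 92 = -3
x=60: ŷ = -8 + 2·60 = 112; r = 114 − 112 = 2
x=70: ŷ = -8 + 2·70 = 132; r = 135 − 132 = 3
x=80: ŷ = -8 + 2·80 = 152; r = 150 − 152 = -2
SSE = 4 + 4 + 9 + 4 + 9 + 4 = 34
s = √(34/4) = √8.5 ≈ 2.9155

s = 2.9155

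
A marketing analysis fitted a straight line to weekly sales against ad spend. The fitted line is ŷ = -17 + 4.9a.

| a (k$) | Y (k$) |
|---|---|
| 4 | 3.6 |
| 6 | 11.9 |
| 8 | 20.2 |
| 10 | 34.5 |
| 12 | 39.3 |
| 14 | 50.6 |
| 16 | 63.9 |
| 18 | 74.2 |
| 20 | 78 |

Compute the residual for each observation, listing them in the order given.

a=4: ŷ = -17 + 4.9·4 = 2.6; e = 3.6 − 2.6 = 1
a=6: ŷ = -17 + 4.9·6 = 12.4; e = 11.9 − 12.4 = -0.5
a=8: ŷ = -17 + 4.9·8 = 22.2; e = 20.2 − 22.2 = -2
a=10: ŷ = -17 + 4.9·10 = 32; e = 34.5 − 32 = 2.5
a=12: ŷ = -17 + 4.9·12 = 41.8; e = 39.3 − 41.8 = -2.5
a=14: ŷ = -17 + 4.9·14 = 51.6; e = 50.6 − 51.6 = -1
a=16: ŷ = -17 + 4.9·16 = 61.4; e = 63.9 − 61.4 = 2.5
a=18: ŷ = -17 + 4.9·18 = 71.2; e = 74.2 − 71.2 = 3
a=20: ŷ = -17 + 4.9·20 = 81; e = 78 − 81 = -3

1, -0.5, -2, 2.5, -2.5, -1, 2.5, 3, -3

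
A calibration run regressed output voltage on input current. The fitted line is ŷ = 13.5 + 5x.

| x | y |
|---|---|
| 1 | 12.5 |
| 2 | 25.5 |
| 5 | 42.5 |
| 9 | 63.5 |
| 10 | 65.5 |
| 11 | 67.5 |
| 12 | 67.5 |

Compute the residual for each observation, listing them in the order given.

-6, 2, 4, 5, 2, -1, -6

x=1: ŷ = 13.5 + 5·1 = 18.5; r = 12.5 − 18.5 = -6
x=2: ŷ = 13.5 + 5·2 = 23.5; r = 25.5 − 23.5 = 2
x=5: ŷ = 13.5 + 5·5 = 38.5; r = 42.5 − 38.5 = 4
x=9: ŷ = 13.5 + 5·9 = 58.5; r = 63.5 − 58.5 = 5
x=10: ŷ = 13.5 + 5·10 = 63.5; r = 65.5 − 63.5 = 2
x=11: ŷ = 13.5 + 5·11 = 68.5; r = 67.5 − 68.5 = -1
x=12: ŷ = 13.5 + 5·12 = 73.5; r = 67.5 − 73.5 = -6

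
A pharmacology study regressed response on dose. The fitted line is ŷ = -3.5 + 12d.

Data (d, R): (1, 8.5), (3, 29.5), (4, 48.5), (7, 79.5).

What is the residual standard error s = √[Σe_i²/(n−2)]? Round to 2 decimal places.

d=1: ŷ = -3.5 + 12·1 = 8.5; e = 8.5 − 8.5 = 0
d=3: ŷ = -3.5 + 12·3 = 32.5; e = 29.5 − 32.5 = -3
d=4: ŷ = -3.5 + 12·4 = 44.5; e = 48.5 − 44.5 = 4
d=7: ŷ = -3.5 + 12·7 = 80.5; e = 79.5 − 80.5 = -1
SSE = 0 + 9 + 16 + 1 = 26
s = √(26/2) = √13 ≈ 3.61

s = 3.61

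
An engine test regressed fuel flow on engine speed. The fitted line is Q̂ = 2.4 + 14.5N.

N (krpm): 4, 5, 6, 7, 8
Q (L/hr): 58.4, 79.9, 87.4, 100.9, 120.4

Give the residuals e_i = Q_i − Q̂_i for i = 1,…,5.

N=4: Q̂ = 2.4 + 14.5·4 = 60.4; e = 58.4 − 60.4 = -2
N=5: Q̂ = 2.4 + 14.5·5 = 74.9; e = 79.9 − 74.9 = 5
N=6: Q̂ = 2.4 + 14.5·6 = 89.4; e = 87.4 − 89.4 = -2
N=7: Q̂ = 2.4 + 14.5·7 = 103.9; e = 100.9 − 103.9 = -3
N=8: Q̂ = 2.4 + 14.5·8 = 118.4; e = 120.4 − 118.4 = 2

-2, 5, -2, -3, 2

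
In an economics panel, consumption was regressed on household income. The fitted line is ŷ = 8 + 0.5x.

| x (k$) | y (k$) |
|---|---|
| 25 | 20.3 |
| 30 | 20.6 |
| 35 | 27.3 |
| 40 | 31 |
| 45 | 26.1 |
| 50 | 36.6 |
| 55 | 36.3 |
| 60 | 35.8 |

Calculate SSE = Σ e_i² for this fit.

x=25: ŷ = 8 + 0.5·25 = 20.5; e = 20.3 − 20.5 = -0.2
x=30: ŷ = 8 + 0.5·30 = 23; e = 20.6 − 23 = -2.4
x=35: ŷ = 8 + 0.5·35 = 25.5; e = 27.3 − 25.5 = 1.8
x=40: ŷ = 8 + 0.5·40 = 28; e = 31 − 28 = 3
x=45: ŷ = 8 + 0.5·45 = 30.5; e = 26.1 − 30.5 = -4.4
x=50: ŷ = 8 + 0.5·50 = 33; e = 36.6 − 33 = 3.6
x=55: ŷ = 8 + 0.5·55 = 35.5; e = 36.3 − 35.5 = 0.8
x=60: ŷ = 8 + 0.5·60 = 38; e = 35.8 − 38 = -2.2
SSE = 0.04 + 5.76 + 3.24 + 9 + 19.36 + 12.96 + 0.64 + 4.84 = 55.84

SSE = 55.84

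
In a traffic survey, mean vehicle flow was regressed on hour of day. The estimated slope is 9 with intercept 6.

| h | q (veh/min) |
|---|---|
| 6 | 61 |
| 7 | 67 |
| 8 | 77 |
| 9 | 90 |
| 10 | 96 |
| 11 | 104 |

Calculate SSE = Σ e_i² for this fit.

SSE = 16

h=6: q̂ = 6 + 9·6 = 60; e = 61 − 60 = 1
h=7: q̂ = 6 + 9·7 = 69; e = 67 − 69 = -2
h=8: q̂ = 6 + 9·8 = 78; e = 77 − 78 = -1
h=9: q̂ = 6 + 9·9 = 87; e = 90 − 87 = 3
h=10: q̂ = 6 + 9·10 = 96; e = 96 − 96 = 0
h=11: q̂ = 6 + 9·11 = 105; e = 104 − 105 = -1
SSE = 1 + 4 + 1 + 9 + 0 + 1 = 16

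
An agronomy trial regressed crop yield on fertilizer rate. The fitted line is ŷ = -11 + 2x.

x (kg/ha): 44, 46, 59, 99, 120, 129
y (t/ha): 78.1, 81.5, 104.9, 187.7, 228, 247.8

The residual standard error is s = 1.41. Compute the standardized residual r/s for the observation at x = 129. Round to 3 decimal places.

0.567

ŷ = -11 + 2·129 = 247
r = 247.8 − 247 = 0.8
r/s = 0.8 / 1.41 = 0.567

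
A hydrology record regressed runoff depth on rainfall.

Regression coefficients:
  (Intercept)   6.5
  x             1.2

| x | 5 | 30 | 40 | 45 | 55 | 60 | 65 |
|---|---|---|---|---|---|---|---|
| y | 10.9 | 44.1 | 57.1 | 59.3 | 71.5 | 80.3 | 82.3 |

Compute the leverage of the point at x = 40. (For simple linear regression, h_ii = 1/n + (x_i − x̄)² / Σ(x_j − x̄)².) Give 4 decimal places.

h = 0.1461

x̄ = (5 + 30 + 40 + 45 + 55 + 60 + 65)/7 = 42.8571
Σ(x − x̄)² = 1433.16 + 165.306 + 8.16327 + 4.59184 + 147.449 + 293.878 + 490.306 = 2542.86
h = 1/7 + (-2.85714)²/2542.86 = 0.142857 + 0.00321027 = 0.1461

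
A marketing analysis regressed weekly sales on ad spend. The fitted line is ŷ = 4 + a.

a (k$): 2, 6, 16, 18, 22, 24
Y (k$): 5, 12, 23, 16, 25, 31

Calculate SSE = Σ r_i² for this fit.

a=2: ŷ = 4 + 2 = 6; r = 5 − 6 = -1
a=6: ŷ = 4 + 6 = 10; r = 12 − 10 = 2
a=16: ŷ = 4 + 16 = 20; r = 23 − 20 = 3
a=18: ŷ = 4 + 18 = 22; r = 16 − 22 = -6
a=22: ŷ = 4 + 22 = 26; r = 25 − 26 = -1
a=24: ŷ = 4 + 24 = 28; r = 31 − 28 = 3
SSE = 1 + 4 + 9 + 36 + 1 + 9 = 60

SSE = 60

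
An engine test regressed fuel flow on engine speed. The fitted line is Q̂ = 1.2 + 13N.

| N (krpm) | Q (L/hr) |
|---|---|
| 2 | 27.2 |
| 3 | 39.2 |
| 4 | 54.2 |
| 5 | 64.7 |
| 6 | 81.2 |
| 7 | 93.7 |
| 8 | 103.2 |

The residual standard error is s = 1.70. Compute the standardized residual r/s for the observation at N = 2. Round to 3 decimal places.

0.000

Q̂ = 1.2 + 13·2 = 27.2
r = 27.2 − 27.2 = 0
r/s = 0 / 1.70 = 0.000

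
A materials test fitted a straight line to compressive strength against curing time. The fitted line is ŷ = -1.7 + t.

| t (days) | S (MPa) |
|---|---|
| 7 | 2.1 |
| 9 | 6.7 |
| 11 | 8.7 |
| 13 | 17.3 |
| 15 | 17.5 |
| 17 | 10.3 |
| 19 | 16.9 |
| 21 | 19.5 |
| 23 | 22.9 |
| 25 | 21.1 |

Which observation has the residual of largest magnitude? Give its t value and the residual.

t = 13, e = 6

t=7: ŷ = -1.7 + 7 = 5.3; e = 2.1 − 5.3 = -3.2
t=9: ŷ = -1.7 + 9 = 7.3; e = 6.7 − 7.3 = -0.6
t=11: ŷ = -1.7 + 11 = 9.3; e = 8.7 − 9.3 = -0.6
t=13: ŷ = -1.7 + 13 = 11.3; e = 17.3 − 11.3 = 6
t=15: ŷ = -1.7 + 15 = 13.3; e = 17.5 − 13.3 = 4.2
t=17: ŷ = -1.7 + 17 = 15.3; e = 10.3 − 15.3 = -5
t=19: ŷ = -1.7 + 19 = 17.3; e = 16.9 − 17.3 = -0.4
t=21: ŷ = -1.7 + 21 = 19.3; e = 19.5 − 19.3 = 0.2
t=23: ŷ = -1.7 + 23 = 21.3; e = 22.9 − 21.3 = 1.6
t=25: ŷ = -1.7 + 25 = 23.3; e = 21.1 − 23.3 = -2.2
Largest |e| is 6 at t = 13, residual 6.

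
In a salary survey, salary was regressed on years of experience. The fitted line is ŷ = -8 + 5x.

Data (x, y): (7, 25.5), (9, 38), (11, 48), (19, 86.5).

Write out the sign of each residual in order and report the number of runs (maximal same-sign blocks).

3 runs

x=7: ŷ = -8 + 5·7 = 27; e = 25.5 − 27 = -1.5
x=9: ŷ = -8 + 5·9 = 37; e = 38 − 37 = 1
x=11: ŷ = -8 + 5·11 = 47; e = 48 − 47 = 1
x=19: ŷ = -8 + 5·19 = 87; e = 86.5 − 87 = -0.5
Signs: − + + −
Runs: −×1, +×2, −×1 → 3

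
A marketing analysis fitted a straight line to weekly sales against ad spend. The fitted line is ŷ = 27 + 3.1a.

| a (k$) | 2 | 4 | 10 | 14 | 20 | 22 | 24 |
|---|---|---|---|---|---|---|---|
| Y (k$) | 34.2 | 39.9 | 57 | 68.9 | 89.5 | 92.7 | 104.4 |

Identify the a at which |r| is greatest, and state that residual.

a=2: ŷ = 27 + 3.1·2 = 33.2; r = 34.2 − 33.2 = 1
a=4: ŷ = 27 + 3.1·4 = 39.4; r = 39.9 − 39.4 = 0.5
a=10: ŷ = 27 + 3.1·10 = 58; r = 57 − 58 = -1
a=14: ŷ = 27 + 3.1·14 = 70.4; r = 68.9 − 70.4 = -1.5
a=20: ŷ = 27 + 3.1·20 = 89; r = 89.5 − 89 = 0.5
a=22: ŷ = 27 + 3.1·22 = 95.2; r = 92.7 − 95.2 = -2.5
a=24: ŷ = 27 + 3.1·24 = 101.4; r = 104.4 − 101.4 = 3
Largest |r| is 3 at a = 24, residual 3.

a = 24, r = 3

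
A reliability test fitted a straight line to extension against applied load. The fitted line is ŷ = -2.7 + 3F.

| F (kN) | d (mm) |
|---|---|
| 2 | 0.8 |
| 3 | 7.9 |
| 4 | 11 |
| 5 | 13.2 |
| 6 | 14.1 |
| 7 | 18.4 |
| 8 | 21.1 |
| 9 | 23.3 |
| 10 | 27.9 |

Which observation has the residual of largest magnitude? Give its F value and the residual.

F=2: ŷ = -2.7 + 3·2 = 3.3; e = 0.8 − 3.3 = -2.5
F=3: ŷ = -2.7 + 3·3 = 6.3; e = 7.9 − 6.3 = 1.6
F=4: ŷ = -2.7 + 3·4 = 9.3; e = 11 − 9.3 = 1.7
F=5: ŷ = -2.7 + 3·5 = 12.3; e = 13.2 − 12.3 = 0.9
F=6: ŷ = -2.7 + 3·6 = 15.3; e = 14.1 − 15.3 = -1.2
F=7: ŷ = -2.7 + 3·7 = 18.3; e = 18.4 − 18.3 = 0.1
F=8: ŷ = -2.7 + 3·8 = 21.3; e = 21.1 − 21.3 = -0.2
F=9: ŷ = -2.7 + 3·9 = 24.3; e = 23.3 − 24.3 = -1
F=10: ŷ = -2.7 + 3·10 = 27.3; e = 27.9 − 27.3 = 0.6
Largest |e| is 2.5 at F = 2, residual -2.5.

F = 2, e = -2.5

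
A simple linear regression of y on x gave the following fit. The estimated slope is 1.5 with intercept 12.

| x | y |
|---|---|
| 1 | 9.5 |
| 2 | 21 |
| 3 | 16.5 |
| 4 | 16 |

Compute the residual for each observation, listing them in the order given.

-4, 6, 0, -2

x=1: ŷ = 12 + 1.5·1 = 13.5; r = 9.5 − 13.5 = -4
x=2: ŷ = 12 + 1.5·2 = 15; r = 21 − 15 = 6
x=3: ŷ = 12 + 1.5·3 = 16.5; r = 16.5 − 16.5 = 0
x=4: ŷ = 12 + 1.5·4 = 18; r = 16 − 18 = -2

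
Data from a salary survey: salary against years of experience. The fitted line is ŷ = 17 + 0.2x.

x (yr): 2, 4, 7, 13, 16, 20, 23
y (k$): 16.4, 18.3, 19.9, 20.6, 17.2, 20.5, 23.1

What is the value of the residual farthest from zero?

e = -3

x=2: ŷ = 17 + 0.2·2 = 17.4; e = 16.4 − 17.4 = -1
x=4: ŷ = 17 + 0.2·4 = 17.8; e = 18.3 − 17.8 = 0.5
x=7: ŷ = 17 + 0.2·7 = 18.4; e = 19.9 − 18.4 = 1.5
x=13: ŷ = 17 + 0.2·13 = 19.6; e = 20.6 − 19.6 = 1
x=16: ŷ = 17 + 0.2·16 = 20.2; e = 17.2 − 20.2 = -3
x=20: ŷ = 17 + 0.2·20 = 21; e = 20.5 − 21 = -0.5
x=23: ŷ = 17 + 0.2·23 = 21.6; e = 23.1 − 21.6 = 1.5
Largest |e| is 3 at x = 16, residual -3.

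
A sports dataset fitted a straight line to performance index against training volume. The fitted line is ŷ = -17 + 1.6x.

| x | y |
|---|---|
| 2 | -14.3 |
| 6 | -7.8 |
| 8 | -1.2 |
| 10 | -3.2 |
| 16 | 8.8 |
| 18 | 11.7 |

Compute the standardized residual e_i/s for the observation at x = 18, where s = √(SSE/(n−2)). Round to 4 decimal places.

x=2: ŷ = -17 + 1.6·2 = -13.8; e = -14.3 − (-13.8) = -0.5
x=6: ŷ = -17 + 1.6·6 = -7.4; e = -7.8 − (-7.4) = -0.4
x=8: ŷ = -17 + 1.6·8 = -4.2; e = -1.2 − (-4.2) = 3
x=10: ŷ = -17 + 1.6·10 = -1; e = -3.2 − (-1) = -2.2
x=16: ŷ = -17 + 1.6·16 = 8.6; e = 8.8 − 8.6 = 0.2
x=18: ŷ = -17 + 1.6·18 = 11.8; e = 11.7 − 11.8 = -0.1
SSE = 0.25 + 0.16 + 9 + 4.84 + 0.04 + 0.01 = 14.3
s = √(14.3/4) = 1.89077
e/s = -0.1 / 1.89077 = -0.0529

-0.0529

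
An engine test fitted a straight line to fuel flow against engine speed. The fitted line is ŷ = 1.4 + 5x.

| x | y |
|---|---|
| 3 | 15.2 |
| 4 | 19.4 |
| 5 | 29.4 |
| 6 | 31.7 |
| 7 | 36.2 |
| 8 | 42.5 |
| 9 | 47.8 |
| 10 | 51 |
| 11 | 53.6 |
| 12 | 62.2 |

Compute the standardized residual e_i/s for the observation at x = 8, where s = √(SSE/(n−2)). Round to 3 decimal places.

x=3: ŷ = 1.4 + 5·3 = 16.4; e = 15.2 − 16.4 = -1.2
x=4: ŷ = 1.4 + 5·4 = 21.4; e = 19.4 − 21.4 = -2
x=5: ŷ = 1.4 + 5·5 = 26.4; e = 29.4 − 26.4 = 3
x=6: ŷ = 1.4 + 5·6 = 31.4; e = 31.7 − 31.4 = 0.3
x=7: ŷ = 1.4 + 5·7 = 36.4; e = 36.2 − 36.4 = -0.2
x=8: ŷ = 1.4 + 5·8 = 41.4; e = 42.5 − 41.4 = 1.1
x=9: ŷ = 1.4 + 5·9 = 46.4; e = 47.8 − 46.4 = 1.4
x=10: ŷ = 1.4 + 5·10 = 51.4; e = 51 − 51.4 = -0.4
x=11: ŷ = 1.4 + 5·11 = 56.4; e = 53.6 − 56.4 = -2.8
x=12: ŷ = 1.4 + 5·12 = 61.4; e = 62.2 − 61.4 = 0.8
SSE = 1.44 + 4 + 9 + 0.09 + 0.04 + 1.21 + 1.96 + 0.16 + 7.84 + 0.64 = 26.38
s = √(26.38/8) = 1.8159
e/s = 1.1 / 1.8159 = 0.606

0.606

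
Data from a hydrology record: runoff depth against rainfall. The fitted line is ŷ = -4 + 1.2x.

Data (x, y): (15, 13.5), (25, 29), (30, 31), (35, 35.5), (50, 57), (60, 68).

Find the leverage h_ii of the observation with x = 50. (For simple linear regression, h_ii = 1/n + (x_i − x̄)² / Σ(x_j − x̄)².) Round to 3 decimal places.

x̄ = (15 + 25 + 30 + 35 + 50 + 60)/6 = 35.8333
Σ(x − x̄)² = 434.028 + 117.361 + 34.0278 + 0.694444 + 200.694 + 584.028 = 1370.83
h = 1/6 + (14.1667)²/1370.83 = 0.166667 + 0.146403 = 0.313

h = 0.313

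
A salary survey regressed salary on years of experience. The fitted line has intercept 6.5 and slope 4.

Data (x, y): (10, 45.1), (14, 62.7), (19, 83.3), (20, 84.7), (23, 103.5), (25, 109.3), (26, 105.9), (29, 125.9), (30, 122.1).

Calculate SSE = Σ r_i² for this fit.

SSE = 90.8

x=10: ŷ = 6.5 + 4·10 = 46.5; r = 45.1 − 46.5 = -1.4
x=14: ŷ = 6.5 + 4·14 = 62.5; r = 62.7 − 62.5 = 0.2
x=19: ŷ = 6.5 + 4·19 = 82.5; r = 83.3 − 82.5 = 0.8
x=20: ŷ = 6.5 + 4·20 = 86.5; r = 84.7 − 86.5 = -1.8
x=23: ŷ = 6.5 + 4·23 = 98.5; r = 103.5 − 98.5 = 5
x=25: ŷ = 6.5 + 4·25 = 106.5; r = 109.3 − 106.5 = 2.8
x=26: ŷ = 6.5 + 4·26 = 110.5; r = 105.9 − 110.5 = -4.6
x=29: ŷ = 6.5 + 4·29 = 122.5; r = 125.9 − 122.5 = 3.4
x=30: ŷ = 6.5 + 4·30 = 126.5; r = 122.1 − 126.5 = -4.4
SSE = 1.96 + 0.04 + 0.64 + 3.24 + 25 + 7.84 + 21.16 + 11.56 + 19.36 = 90.8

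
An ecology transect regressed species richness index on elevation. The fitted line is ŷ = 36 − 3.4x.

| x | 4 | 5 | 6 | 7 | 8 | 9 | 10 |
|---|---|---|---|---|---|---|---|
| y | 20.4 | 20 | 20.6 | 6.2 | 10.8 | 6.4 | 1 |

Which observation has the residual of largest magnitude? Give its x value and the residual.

x = 7, r = -6

x=4: ŷ = 36 − 3.4·4 = 22.4; r = 20.4 − 22.4 = -2
x=5: ŷ = 36 − 3.4·5 = 19; r = 20 − 19 = 1
x=6: ŷ = 36 − 3.4·6 = 15.6; r = 20.6 − 15.6 = 5
x=7: ŷ = 36 − 3.4·7 = 12.2; r = 6.2 − 12.2 = -6
x=8: ŷ = 36 − 3.4·8 = 8.8; r = 10.8 − 8.8 = 2
x=9: ŷ = 36 − 3.4·9 = 5.4; r = 6.4 − 5.4 = 1
x=10: ŷ = 36 − 3.4·10 = 2; r = 1 − 2 = -1
Largest |r| is 6 at x = 7, residual -6.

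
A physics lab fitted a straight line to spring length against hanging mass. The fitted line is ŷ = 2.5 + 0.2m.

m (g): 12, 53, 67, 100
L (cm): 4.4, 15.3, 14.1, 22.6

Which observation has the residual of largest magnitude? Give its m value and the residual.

m = 53, r = 2.2

m=12: ŷ = 2.5 + 0.2·12 = 4.9; r = 4.4 − 4.9 = -0.5
m=53: ŷ = 2.5 + 0.2·53 = 13.1; r = 15.3 − 13.1 = 2.2
m=67: ŷ = 2.5 + 0.2·67 = 15.9; r = 14.1 − 15.9 = -1.8
m=100: ŷ = 2.5 + 0.2·100 = 22.5; r = 22.6 − 22.5 = 0.1
Largest |r| is 2.2 at m = 53, residual 2.2.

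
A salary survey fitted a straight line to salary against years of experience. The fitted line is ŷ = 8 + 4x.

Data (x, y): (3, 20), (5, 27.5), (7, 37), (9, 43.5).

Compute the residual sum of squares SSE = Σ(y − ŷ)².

x=3: ŷ = 8 + 4·3 = 20; e = 20 − 20 = 0
x=5: ŷ = 8 + 4·5 = 28; e = 27.5 − 28 = -0.5
x=7: ŷ = 8 + 4·7 = 36; e = 37 − 36 = 1
x=9: ŷ = 8 + 4·9 = 44; e = 43.5 − 44 = -0.5
SSE = 0 + 0.25 + 1 + 0.25 = 1.5

SSE = 1.5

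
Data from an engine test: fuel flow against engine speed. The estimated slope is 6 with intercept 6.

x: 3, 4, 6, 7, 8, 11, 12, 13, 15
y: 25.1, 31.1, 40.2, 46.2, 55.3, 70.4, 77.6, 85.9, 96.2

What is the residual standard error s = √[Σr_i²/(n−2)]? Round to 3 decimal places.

s = 1.557

x=3: ŷ = 6 + 6·3 = 24; r = 25.1 − 24 = 1.1
x=4: ŷ = 6 + 6·4 = 30; r = 31.1 − 30 = 1.1
x=6: ŷ = 6 + 6·6 = 42; r = 40.2 − 42 = -1.8
x=7: ŷ = 6 + 6·7 = 48; r = 46.2 − 48 = -1.8
x=8: ŷ = 6 + 6·8 = 54; r = 55.3 − 54 = 1.3
x=11: ŷ = 6 + 6·11 = 72; r = 70.4 − 72 = -1.6
x=12: ŷ = 6 + 6·12 = 78; r = 77.6 − 78 = -0.4
x=13: ŷ = 6 + 6·13 = 84; r = 85.9 − 84 = 1.9
x=15: ŷ = 6 + 6·15 = 96; r = 96.2 − 96 = 0.2
SSE = 1.21 + 1.21 + 3.24 + 3.24 + 1.69 + 2.56 + 0.16 + 3.61 + 0.04 = 16.96
s = √(16.96/7) = √2.42286 ≈ 1.557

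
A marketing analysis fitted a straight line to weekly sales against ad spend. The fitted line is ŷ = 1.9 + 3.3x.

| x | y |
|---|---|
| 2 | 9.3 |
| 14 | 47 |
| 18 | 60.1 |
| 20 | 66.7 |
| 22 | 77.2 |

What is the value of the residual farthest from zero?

x=2: ŷ = 1.9 + 3.3·2 = 8.5; r = 9.3 − 8.5 = 0.8
x=14: ŷ = 1.9 + 3.3·14 = 48.1; r = 47 − 48.1 = -1.1
x=18: ŷ = 1.9 + 3.3·18 = 61.3; r = 60.1 − 61.3 = -1.2
x=20: ŷ = 1.9 + 3.3·20 = 67.9; r = 66.7 − 67.9 = -1.2
x=22: ŷ = 1.9 + 3.3·22 = 74.5; r = 77.2 − 74.5 = 2.7
Largest |r| is 2.7 at x = 22, residual 2.7.

r = 2.7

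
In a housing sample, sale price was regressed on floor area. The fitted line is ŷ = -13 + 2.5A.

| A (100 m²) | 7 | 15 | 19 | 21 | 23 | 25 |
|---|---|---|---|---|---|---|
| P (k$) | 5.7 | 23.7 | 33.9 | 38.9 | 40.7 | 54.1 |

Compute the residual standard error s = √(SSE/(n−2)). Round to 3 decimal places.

s = 3.098

A=7: ŷ = -13 + 2.5·7 = 4.5; e = 5.7 − 4.5 = 1.2
A=15: ŷ = -13 + 2.5·15 = 24.5; e = 23.7 − 24.5 = -0.8
A=19: ŷ = -13 + 2.5·19 = 34.5; e = 33.9 − 34.5 = -0.6
A=21: ŷ = -13 + 2.5·21 = 39.5; e = 38.9 − 39.5 = -0.6
A=23: ŷ = -13 + 2.5·23 = 44.5; e = 40.7 − 44.5 = -3.8
A=25: ŷ = -13 + 2.5·25 = 49.5; e = 54.1 − 49.5 = 4.6
SSE = 1.44 + 0.64 + 0.36 + 0.36 + 14.44 + 21.16 = 38.4
s = √(38.4/4) = √9.6 ≈ 3.098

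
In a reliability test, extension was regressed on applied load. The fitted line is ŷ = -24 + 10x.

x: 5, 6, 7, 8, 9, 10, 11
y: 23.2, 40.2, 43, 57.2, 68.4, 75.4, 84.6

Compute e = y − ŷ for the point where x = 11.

e = -1.4

ŷ = -24 + 10·11 = 86
e = 84.6 − 86 = -1.4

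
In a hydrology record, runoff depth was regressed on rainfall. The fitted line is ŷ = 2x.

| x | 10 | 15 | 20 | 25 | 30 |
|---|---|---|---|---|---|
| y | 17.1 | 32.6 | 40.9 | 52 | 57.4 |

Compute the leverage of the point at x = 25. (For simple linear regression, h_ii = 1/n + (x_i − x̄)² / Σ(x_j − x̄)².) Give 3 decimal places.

h = 0.300

x̄ = (10 + 15 + 20 + 25 + 30)/5 = 20
Σ(x − x̄)² = 100 + 25 + 0 + 25 + 100 = 250
h = 1/5 + (5)²/250 = 0.2 + 0.1 = 0.300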